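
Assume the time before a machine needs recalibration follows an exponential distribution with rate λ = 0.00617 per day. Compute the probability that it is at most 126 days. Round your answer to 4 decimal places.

0.5404

P(X ≤ 126) = 1 − e^(−λ·126) = 1 − e^(−0.77742) ≈ 0.5404.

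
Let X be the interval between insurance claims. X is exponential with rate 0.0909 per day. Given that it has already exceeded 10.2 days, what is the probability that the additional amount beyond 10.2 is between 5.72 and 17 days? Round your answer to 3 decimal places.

0.381

Memoryless: the residual past 10.2 is again Exp(λ).
P(5.72 < residual < 17) = e^(−λ·5.72) − e^(−λ·17) = 0.59455 − 0.21325 ≈ 0.381.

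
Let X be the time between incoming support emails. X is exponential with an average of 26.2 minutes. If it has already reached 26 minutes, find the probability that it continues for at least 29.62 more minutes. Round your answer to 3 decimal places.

The rate is λ = 1/26.2 = 0.0381679 per minute.
P(X > s+t | X > s) = e^(−λ(s+t))/e^(−λs) = e^(−λt), independent of s = 26.
P(X > 29.62) = e^(−1.1305) ≈ 0.323.

0.323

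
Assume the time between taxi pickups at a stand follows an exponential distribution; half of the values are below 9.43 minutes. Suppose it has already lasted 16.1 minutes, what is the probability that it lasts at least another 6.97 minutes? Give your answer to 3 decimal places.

0.599

For an exponential, median = ln(2)/λ, so λ = ln 2 / 9.43 = 0.0735045 per minute.
P(X > s+t | X > s) = e^(−λ(s+t))/e^(−λs) = e^(−λt), independent of s = 16.1.
P(X > 6.97) = e^(−0.51233) ≈ 0.599.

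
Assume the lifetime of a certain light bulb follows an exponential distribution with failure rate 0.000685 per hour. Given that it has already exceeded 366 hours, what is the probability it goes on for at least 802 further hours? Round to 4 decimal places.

0.5773

The exponential is memoryless, so the remaining time is again Exp(λ): the condition X > 366 is irrelevant.
P(X > 802) = e^(−0.54937) ≈ 0.5773.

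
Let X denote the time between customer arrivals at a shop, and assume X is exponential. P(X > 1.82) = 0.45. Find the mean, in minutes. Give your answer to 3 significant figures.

e^(−λ·1.82) = 0.45 ⇒ λ = −ln(0.45)/1.82 = 0.43874.
Mean = 1/λ = 2.27925 minutes.

2.28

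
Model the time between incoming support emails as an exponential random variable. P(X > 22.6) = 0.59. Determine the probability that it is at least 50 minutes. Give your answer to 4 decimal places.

0.3112

e^(−λ·22.6) = 0.59 ⇒ λ = −ln(0.59)/22.6 = 0.0233466.
P(X > 50) = e^(−0.0233466·50) = e^(−1.1673) ≈ 0.3112.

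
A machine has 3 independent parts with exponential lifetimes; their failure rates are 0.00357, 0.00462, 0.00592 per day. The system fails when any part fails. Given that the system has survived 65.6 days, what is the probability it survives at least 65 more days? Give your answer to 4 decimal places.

0.3997

Time to first failure ~ Exp(Σλ) with Σλ = 0.01411.
By memorylessness, P(T > 65.6+65 | T > 65.6) = P(T > 65) = e^(−0.01411·65) ≈ 0.3997.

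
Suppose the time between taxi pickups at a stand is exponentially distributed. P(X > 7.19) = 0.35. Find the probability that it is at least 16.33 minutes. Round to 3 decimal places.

0.092

e^(−λ·7.19) = 0.35 ⇒ λ = −ln(0.35)/7.19 = 0.146011.
P(X > 16.33) = e^(−0.146011·16.33) = e^(−2.3844) ≈ 0.092.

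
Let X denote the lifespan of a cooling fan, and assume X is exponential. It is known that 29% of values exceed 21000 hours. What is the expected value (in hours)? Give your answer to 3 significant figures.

17000

e^(−λ·21000) = 0.29 ⇒ λ = −ln(0.29)/21000 = 0.0000589464.
Mean = 1/λ = 16964.6 hours.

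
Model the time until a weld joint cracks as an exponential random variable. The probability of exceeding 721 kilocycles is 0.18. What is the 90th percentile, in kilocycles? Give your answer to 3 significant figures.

968

e^(−λ·721) = 0.18 ⇒ λ = −ln(0.18)/721 = 0.00237836.
90th percentile: 1 − e^(−λt) = 0.9, t = −ln(0.1)/λ = 968.139 kilocycles.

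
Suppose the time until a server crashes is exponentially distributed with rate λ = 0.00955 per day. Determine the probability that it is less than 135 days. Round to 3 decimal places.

P(X ≤ 135) = 1 − e^(−λ·135) = 1 − e^(−1.2893) ≈ 0.725.

0.725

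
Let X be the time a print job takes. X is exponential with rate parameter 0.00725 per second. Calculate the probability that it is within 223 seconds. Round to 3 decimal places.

0.801

P(X ≤ 223) = 1 − e^(−λ·223) = 1 − e^(−1.6168) ≈ 0.801.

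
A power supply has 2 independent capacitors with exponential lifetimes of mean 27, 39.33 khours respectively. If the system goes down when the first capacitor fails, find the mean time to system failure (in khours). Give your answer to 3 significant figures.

16.0

The first failure time is exponential with rate Σλ_i = 1/27 + 1/39.33 = 0.0624629 per khour.
E[min] = 1/Σλ = 1/0.0624629 = 16.0095 khours.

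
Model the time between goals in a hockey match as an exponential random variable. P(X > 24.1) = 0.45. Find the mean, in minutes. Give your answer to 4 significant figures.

30.18

e^(−λ·24.1) = 0.45 ⇒ λ = −ln(0.45)/24.1 = 0.0331331.
Mean = 1/λ = 30.1813 minutes.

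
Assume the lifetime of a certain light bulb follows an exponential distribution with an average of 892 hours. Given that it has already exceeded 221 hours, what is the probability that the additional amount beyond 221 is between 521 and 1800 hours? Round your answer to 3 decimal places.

0.425

The rate is λ = 1/892 = 0.00112108 per hour.
Memoryless: the residual past 221 is again Exp(λ).
P(521 < residual < 1800) = e^(−λ·521) − e^(−λ·1800) = 0.55762 − 0.13293 ≈ 0.425.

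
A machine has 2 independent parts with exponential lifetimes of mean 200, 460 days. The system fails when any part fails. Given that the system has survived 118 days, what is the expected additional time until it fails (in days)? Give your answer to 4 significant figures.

First-failure rate Σλ = 1/200 + 1/460 = 0.00717391.
By memorylessness the expected residual is 1/Σλ = 139.394 days, regardless of the 118 already elapsed.

139.4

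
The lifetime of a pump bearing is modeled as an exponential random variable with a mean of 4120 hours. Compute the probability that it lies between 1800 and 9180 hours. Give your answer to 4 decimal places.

The rate is λ = 1/4120 = 0.000242718 per hour.
P(1800 < X < 9180) = e^(−λ·1800) − e^(−λ·9180) = 0.64604 − 0.10773 ≈ 0.5383.

0.5383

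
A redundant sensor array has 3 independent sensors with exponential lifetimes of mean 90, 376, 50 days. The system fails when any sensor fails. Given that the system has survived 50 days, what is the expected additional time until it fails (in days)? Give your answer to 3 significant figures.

29.6

First-failure rate Σλ = 1/90 + 1/376 + 1/50 = 0.0337707.
By memorylessness the expected residual is 1/Σλ = 29.6115 days, regardless of the 50 already elapsed.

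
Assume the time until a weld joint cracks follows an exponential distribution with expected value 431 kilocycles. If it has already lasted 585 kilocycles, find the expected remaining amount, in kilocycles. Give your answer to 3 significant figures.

The rate is λ = 1/431 = 0.00232019 per kilocycle.
By memorylessness, the remaining amount past any threshold is again Exp(λ) with mean 1/λ = 431 kilocycles.

431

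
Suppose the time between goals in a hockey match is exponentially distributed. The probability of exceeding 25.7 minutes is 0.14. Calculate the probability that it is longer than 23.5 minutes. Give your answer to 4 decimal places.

e^(−λ·25.7) = 0.14 ⇒ λ = −ln(0.14)/25.7 = 0.0765024.
P(X > 23.5) = e^(−0.0765024·23.5) = e^(−1.7978) ≈ 0.1657.

0.1657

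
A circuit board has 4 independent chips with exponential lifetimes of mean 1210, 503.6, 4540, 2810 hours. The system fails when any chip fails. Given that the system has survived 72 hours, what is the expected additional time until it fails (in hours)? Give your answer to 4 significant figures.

First-failure rate Σλ = 1/1210 + 1/503.6 + 1/4540 + 1/2810 = 0.00338829.
By memorylessness the expected residual is 1/Σλ = 295.135 hours, regardless of the 72 already elapsed.

295.1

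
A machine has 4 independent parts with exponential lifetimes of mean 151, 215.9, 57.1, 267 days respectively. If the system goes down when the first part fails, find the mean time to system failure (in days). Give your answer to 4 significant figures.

30.76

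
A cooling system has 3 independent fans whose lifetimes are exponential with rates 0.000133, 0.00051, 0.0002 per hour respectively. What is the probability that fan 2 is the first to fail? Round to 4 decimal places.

0.6050

The time to first failure is exponential with rate Σλ = 0.000133 + 0.00051 + 0.0002 = 0.000843.
P(fan 2 first) = λ_2/Σλ = 0.00051/0.000843 ≈ 0.6050.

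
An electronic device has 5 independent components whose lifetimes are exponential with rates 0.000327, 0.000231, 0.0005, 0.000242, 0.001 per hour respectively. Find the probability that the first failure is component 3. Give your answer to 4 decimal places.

The time to first failure is exponential with rate Σλ = 0.000327 + 0.000231 + 0.0005 + 0.000242 + 0.001 = 0.0023.
P(component 3 first) = λ_3/Σλ = 0.0005/0.0023 ≈ 0.2174.

0.2174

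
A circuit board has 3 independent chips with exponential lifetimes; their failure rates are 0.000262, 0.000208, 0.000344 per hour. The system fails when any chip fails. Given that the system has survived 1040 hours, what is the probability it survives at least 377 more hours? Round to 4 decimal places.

0.7357

Time to first failure ~ Exp(Σλ) with Σλ = 0.000814.
By memorylessness, P(T > 1040+377 | T > 1040) = P(T > 377) = e^(−0.000814·377) ≈ 0.7357.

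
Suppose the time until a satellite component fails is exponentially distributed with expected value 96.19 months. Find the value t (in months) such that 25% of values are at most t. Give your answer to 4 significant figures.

The rate is λ = 1/96.19 = 0.0103961 per month.
Set 1 − e^(−λt) = 0.25, so t = −ln(0.75)/λ = 0.28768/0.0103961 ≈ 27.6721 months.

27.67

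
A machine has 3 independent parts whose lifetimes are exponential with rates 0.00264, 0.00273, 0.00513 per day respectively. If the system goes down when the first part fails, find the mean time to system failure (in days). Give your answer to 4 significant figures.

The time to first failure is exponential with rate Σλ = 0.00264 + 0.00273 + 0.00513 = 0.0105.
E[min] = 1/Σλ = 1/0.0105 = 95.2381 days.

95.24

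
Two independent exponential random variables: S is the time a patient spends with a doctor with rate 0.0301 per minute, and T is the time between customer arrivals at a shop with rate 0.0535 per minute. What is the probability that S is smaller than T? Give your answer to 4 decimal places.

0.3600

λ_1 = 0.0301, λ_2 = 0.0535.
For independent exponentials, P(S < T) = λ_1/(λ_1+λ_2) = 0.0301/0.0836 ≈ 0.3600.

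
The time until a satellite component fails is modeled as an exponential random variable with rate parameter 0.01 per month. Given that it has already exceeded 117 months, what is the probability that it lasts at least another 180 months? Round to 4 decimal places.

0.1653

By the memoryless property, P(X > 117+180 | X > 117) = P(X > 180).
P(X > 180) = e^(−1.8) ≈ 0.1653.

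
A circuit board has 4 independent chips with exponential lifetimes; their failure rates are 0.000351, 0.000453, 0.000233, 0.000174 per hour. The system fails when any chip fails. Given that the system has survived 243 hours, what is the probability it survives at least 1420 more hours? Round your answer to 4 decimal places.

0.1791

Time to first failure ~ Exp(Σλ) with Σλ = 0.001211.
By memorylessness, P(T > 243+1420 | T > 243) = P(T > 1420) = e^(−0.001211·1420) ≈ 0.1791.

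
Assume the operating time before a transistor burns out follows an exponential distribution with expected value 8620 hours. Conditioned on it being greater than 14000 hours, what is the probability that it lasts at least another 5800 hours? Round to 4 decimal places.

0.5103

The rate is λ = 1/8620 = 0.000116009 per hour.
The exponential is memoryless, so the remaining time is again Exp(λ): the condition X > 14000 is irrelevant.
P(X > 5800) = e^(−0.67285) ≈ 0.5103.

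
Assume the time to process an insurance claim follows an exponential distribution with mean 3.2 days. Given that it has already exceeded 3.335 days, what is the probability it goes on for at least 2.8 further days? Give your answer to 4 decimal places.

The rate is λ = 1/3.2 = 0.3125 per day.
P(X > s+t | X > s) = e^(−λ(s+t))/e^(−λs) = e^(−λt), independent of s = 3.335.
P(X > 2.8) = e^(−0.875) ≈ 0.4169.

0.4169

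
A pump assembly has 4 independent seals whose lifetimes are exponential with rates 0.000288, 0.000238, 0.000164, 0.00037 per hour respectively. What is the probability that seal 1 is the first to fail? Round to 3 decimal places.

The time to first failure is exponential with rate Σλ = 0.000288 + 0.000238 + 0.000164 + 0.00037 = 0.00106.
P(seal 1 first) = λ_1/Σλ = 0.000288/0.00106 ≈ 0.272.

0.272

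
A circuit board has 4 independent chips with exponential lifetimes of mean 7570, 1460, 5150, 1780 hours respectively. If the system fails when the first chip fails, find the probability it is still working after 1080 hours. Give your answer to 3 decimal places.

The first failure time is exponential with rate Σλ_i = 1/7570 + 1/1460 + 1/5150 + 1/1780 = 0.001573 per hour.
P(min > 1080) = e^(−0.001573·1080) = e^(−1.6988) ≈ 0.183.

0.183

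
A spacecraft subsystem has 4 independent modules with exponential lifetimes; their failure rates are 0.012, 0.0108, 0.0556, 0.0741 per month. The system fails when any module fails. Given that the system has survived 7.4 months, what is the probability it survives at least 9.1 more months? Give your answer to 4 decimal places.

Time to first failure ~ Exp(Σλ) with Σλ = 0.1525.
By memorylessness, P(T > 7.4+9.1 | T > 7.4) = P(T > 9.1) = e^(−0.1525·9.1) ≈ 0.2496.

0.2496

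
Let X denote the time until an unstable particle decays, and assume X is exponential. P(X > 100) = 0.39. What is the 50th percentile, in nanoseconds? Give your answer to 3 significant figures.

e^(−λ·100) = 0.39 ⇒ λ = −ln(0.39)/100 = 0.00941609.
50th percentile: 1 − e^(−λt) = 0.5, t = −ln(0.5)/λ = 73.6131 nanoseconds.

73.6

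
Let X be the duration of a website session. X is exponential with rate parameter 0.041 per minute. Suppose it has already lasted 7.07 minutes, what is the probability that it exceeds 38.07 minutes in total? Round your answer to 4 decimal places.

0.2806

The exponential is memoryless, so the remaining time is again Exp(λ): the condition X > 7.07 is irrelevant.
P(X > 31) = e^(−1.271) ≈ 0.2806.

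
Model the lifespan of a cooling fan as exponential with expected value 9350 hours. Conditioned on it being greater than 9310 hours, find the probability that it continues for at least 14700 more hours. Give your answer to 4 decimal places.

0.2076

The rate is λ = 1/9350 = 0.000106952 per hour.
The exponential is memoryless, so the remaining time is again Exp(λ): the condition X > 9310 is irrelevant.
P(X > 14700) = e^(−1.5722) ≈ 0.2076.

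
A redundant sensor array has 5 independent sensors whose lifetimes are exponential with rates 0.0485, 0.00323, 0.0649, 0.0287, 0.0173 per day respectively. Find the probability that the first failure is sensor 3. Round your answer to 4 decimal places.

0.3991

The time to first failure is exponential with rate Σλ = 0.0485 + 0.00323 + 0.0649 + 0.0287 + 0.0173 = 0.16263.
P(sensor 3 first) = λ_3/Σλ = 0.0649/0.16263 ≈ 0.3991.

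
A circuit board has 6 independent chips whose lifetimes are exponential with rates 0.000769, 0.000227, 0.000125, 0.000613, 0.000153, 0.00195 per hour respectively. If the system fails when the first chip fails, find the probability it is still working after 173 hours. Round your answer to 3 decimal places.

0.515

The time to first failure is exponential with rate Σλ = 0.000769 + 0.000227 + 0.000125 + 0.000613 + 0.000153 + 0.00195 = 0.003837.
P(min > 173) = e^(−0.003837·173) = e^(−0.6638) ≈ 0.515.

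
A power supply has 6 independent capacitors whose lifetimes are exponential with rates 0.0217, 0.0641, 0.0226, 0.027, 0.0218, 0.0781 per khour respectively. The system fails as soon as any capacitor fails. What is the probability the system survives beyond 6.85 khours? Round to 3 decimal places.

0.200

The time to first failure is exponential with rate Σλ = 0.0217 + 0.0641 + 0.0226 + 0.027 + 0.0218 + 0.0781 = 0.2353.
P(min > 6.85) = e^(−0.2353·6.85) = e^(−1.6118) ≈ 0.200.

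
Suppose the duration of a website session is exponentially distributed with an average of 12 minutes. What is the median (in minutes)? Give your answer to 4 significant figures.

The rate is λ = 1/12 = 0.0833333 per minute.
Set 1 − e^(−λt) = 0.5, so t = −ln(0.5)/λ = 0.69315/0.0833333 ≈ 8.31777 minutes.

8.318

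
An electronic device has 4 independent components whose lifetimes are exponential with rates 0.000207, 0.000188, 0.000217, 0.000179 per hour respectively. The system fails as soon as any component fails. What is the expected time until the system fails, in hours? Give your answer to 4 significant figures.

The time to first failure is exponential with rate Σλ = 0.000207 + 0.000188 + 0.000217 + 0.000179 = 0.000791.
E[min] = 1/Σλ = 1/0.000791 = 1264.22 hours.

1264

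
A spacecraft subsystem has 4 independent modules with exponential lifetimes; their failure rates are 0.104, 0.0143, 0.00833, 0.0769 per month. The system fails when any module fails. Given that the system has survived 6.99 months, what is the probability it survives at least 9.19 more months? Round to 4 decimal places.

0.1541

Time to first failure ~ Exp(Σλ) with Σλ = 0.20353.
By memorylessness, P(T > 6.99+9.19 | T > 6.99) = P(T > 9.19) = e^(−0.20353·9.19) ≈ 0.1541.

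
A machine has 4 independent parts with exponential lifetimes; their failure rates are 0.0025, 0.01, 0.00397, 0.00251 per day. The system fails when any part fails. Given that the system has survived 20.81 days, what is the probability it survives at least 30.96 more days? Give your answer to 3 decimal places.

0.556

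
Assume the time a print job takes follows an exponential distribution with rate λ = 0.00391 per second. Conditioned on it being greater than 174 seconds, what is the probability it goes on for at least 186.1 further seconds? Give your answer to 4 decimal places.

0.4830

By the memoryless property, P(X > 174+186.1 | X > 174) = P(X > 186.1).
P(X > 186.1) = e^(−0.72765) ≈ 0.4830.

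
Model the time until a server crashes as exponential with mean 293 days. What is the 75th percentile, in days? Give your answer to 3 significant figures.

The rate is λ = 1/293 = 0.00341297 per day.
Set 1 − e^(−λt) = 0.75, so t = −ln(0.25)/λ = 1.3863/0.00341297 ≈ 406.184 days.

406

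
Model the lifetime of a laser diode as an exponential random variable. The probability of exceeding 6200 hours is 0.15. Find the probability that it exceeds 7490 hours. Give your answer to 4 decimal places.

0.1011

e^(−λ·6200) = 0.15 ⇒ λ = −ln(0.15)/6200 = 0.000305987.
P(X > 7490) = e^(−0.000305987·7490) = e^(−2.2918) ≈ 0.1011.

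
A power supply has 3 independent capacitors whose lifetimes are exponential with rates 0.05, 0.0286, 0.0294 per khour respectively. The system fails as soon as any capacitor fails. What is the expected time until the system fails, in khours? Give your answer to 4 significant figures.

9.259

The time to first failure is exponential with rate Σλ = 0.05 + 0.0286 + 0.0294 = 0.108.
E[min] = 1/Σλ = 1/0.108 = 9.25926 khours.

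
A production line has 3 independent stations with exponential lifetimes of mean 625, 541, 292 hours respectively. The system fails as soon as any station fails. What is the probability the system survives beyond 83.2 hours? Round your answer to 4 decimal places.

0.5645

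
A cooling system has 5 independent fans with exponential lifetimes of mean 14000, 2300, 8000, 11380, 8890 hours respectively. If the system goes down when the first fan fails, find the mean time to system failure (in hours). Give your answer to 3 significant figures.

1200

The first failure time is exponential with rate Σλ_i = 1/14000 + 1/2300 + 1/8000 + 1/11380 + 1/8890 = 0.000831571 per hour.
E[min] = 1/Σλ = 1/0.000831571 = 1202.54 hours.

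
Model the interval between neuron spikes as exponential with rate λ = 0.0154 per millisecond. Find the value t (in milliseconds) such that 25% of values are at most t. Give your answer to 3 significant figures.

Set 1 − e^(−λt) = 0.25, so t = −ln(0.75)/λ = 0.28768/0.0154 ≈ 18.6807 milliseconds.

18.7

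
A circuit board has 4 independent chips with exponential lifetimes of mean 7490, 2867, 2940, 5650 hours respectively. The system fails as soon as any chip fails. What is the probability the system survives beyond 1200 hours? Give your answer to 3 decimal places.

The first failure time is exponential with rate Σλ_i = 1/7490 + 1/2867 + 1/2940 + 1/5650 = 0.000999435 per hour.
P(min > 1200) = e^(−0.000999435·1200) = e^(−1.1993) ≈ 0.301.

0.301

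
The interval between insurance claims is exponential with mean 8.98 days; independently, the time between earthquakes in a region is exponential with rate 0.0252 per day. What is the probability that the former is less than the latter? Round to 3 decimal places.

λ_1 = 1/8.98 = 0.111359, λ_2 = 0.0252.
For independent exponentials, P(the former < the latter) = λ_1/(λ_1+λ_2) = 0.111359/0.136559 ≈ 0.815.

0.815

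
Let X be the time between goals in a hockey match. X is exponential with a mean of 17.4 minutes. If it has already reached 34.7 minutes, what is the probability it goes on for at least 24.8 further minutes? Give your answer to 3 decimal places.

0.240

The rate is λ = 1/17.4 = 0.0574713 per minute.
The exponential is memoryless, so the remaining time is again Exp(λ): the condition X > 34.7 is irrelevant.
P(X > 24.8) = e^(−1.4253) ≈ 0.240.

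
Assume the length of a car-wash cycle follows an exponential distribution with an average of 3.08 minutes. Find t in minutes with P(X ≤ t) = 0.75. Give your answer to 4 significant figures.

The rate is λ = 1/3.08 = 0.324675 per minute.
Set 1 − e^(−λt) = 0.75, so t = −ln(0.25)/λ = 1.3863/0.324675 ≈ 4.26979 minutes.

4.270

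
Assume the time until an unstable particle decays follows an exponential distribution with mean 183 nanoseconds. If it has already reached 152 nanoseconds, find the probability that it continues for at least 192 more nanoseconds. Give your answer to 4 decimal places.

0.3502

The rate is λ = 1/183 = 0.00546448 per nanosecond.
The exponential is memoryless, so the remaining time is again Exp(λ): the condition X > 152 is irrelevant.
P(X > 192) = e^(−1.0492) ≈ 0.3502.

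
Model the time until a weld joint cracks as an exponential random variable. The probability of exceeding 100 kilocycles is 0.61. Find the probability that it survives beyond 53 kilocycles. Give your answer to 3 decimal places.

0.770

e^(−λ·100) = 0.61 ⇒ λ = −ln(0.61)/100 = 0.00494296.
P(X > 53) = e^(−0.00494296·53) = e^(−0.26198) ≈ 0.770.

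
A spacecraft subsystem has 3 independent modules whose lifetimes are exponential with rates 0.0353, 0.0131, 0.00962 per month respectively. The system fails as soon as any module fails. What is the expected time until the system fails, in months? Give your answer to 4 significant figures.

The time to first failure is exponential with rate Σλ = 0.0353 + 0.0131 + 0.00962 = 0.05802.
E[min] = 1/Σλ = 1/0.05802 = 17.2354 months.

17.24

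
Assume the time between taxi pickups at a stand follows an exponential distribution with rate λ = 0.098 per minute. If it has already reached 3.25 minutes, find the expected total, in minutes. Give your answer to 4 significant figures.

13.45

By memorylessness, E[X | X > 3.25] = 3.25 + 1/λ = 3.25 + 10.2041 = 13.4541 minutes.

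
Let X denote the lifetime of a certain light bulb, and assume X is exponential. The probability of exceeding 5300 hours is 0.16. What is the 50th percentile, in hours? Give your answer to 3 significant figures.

e^(−λ·5300) = 0.16 ⇒ λ = −ln(0.16)/5300 = 0.00034577.
50th percentile: 1 − e^(−λt) = 0.5, t = −ln(0.5)/λ = 2004.65 hours.

2000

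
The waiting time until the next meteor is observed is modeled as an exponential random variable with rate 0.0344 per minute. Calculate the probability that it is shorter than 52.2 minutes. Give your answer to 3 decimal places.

0.834

P(X ≤ 52.2) = 1 − e^(−λ·52.2) = 1 − e^(−1.7957) ≈ 0.834.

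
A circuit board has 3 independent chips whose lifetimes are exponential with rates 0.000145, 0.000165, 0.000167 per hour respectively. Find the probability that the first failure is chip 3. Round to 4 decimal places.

0.3501

The time to first failure is exponential with rate Σλ = 0.000145 + 0.000165 + 0.000167 = 0.000477.
P(chip 3 first) = λ_3/Σλ = 0.000167/0.000477 ≈ 0.3501.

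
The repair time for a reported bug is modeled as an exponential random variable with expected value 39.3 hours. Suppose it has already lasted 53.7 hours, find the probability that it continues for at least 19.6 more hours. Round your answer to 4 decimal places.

The rate is λ = 1/39.3 = 0.0254453 per hour.
By the memoryless property, P(X > 53.7+19.6 | X > 53.7) = P(X > 19.6).
P(X > 19.6) = e^(−0.49873) ≈ 0.6073.

0.6073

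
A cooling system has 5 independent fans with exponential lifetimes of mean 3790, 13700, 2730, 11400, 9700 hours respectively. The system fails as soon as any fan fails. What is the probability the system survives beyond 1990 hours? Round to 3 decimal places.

0.169

The first failure time is exponential with rate Σλ_i = 1/3790 + 1/13700 + 1/2730 + 1/11400 + 1/9700 = 0.000893957 per hour.
P(min > 1990) = e^(−0.000893957·1990) = e^(−1.779) ≈ 0.169.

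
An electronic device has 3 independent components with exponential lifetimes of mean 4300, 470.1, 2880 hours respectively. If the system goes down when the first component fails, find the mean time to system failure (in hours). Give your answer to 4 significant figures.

369.4

The first failure time is exponential with rate Σλ_i = 1/4300 + 1/470.1 + 1/2880 = 0.00270699 per hour.
E[min] = 1/Σλ = 1/0.00270699 = 369.414 hours.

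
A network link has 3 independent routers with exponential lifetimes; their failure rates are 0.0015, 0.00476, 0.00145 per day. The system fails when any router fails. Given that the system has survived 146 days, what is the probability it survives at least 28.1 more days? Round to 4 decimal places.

0.8052

Time to first failure ~ Exp(Σλ) with Σλ = 0.00771.
By memorylessness, P(T > 146+28.1 | T > 146) = P(T > 28.1) = e^(−0.00771·28.1) ≈ 0.8052.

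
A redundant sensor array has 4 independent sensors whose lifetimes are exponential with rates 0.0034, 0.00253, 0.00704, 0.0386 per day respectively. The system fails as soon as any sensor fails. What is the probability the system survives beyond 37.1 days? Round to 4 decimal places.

The time to first failure is exponential with rate Σλ = 0.0034 + 0.00253 + 0.00704 + 0.0386 = 0.05157.
P(min > 37.1) = e^(−0.05157·37.1) = e^(−1.9132) ≈ 0.1476.

0.1476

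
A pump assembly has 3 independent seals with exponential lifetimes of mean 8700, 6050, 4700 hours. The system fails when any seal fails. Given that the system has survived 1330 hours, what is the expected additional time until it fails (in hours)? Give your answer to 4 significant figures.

2028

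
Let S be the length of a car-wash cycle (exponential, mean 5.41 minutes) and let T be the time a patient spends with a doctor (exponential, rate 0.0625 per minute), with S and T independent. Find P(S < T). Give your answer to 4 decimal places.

0.7473

λ_1 = 1/5.41 = 0.184843, λ_2 = 0.0625.
For independent exponentials, P(S < T) = λ_1/(λ_1+λ_2) = 0.184843/0.247343 ≈ 0.7473.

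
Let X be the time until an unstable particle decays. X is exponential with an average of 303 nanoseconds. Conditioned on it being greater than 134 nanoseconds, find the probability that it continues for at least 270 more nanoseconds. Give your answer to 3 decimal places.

The rate is λ = 1/303 = 0.00330033 per nanosecond.
The exponential is memoryless, so the remaining time is again Exp(λ): the condition X > 134 is irrelevant.
P(X > 270) = e^(−0.89109) ≈ 0.410.

0.410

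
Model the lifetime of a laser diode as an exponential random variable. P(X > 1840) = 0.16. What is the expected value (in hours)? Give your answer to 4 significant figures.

1004

e^(−λ·1840) = 0.16 ⇒ λ = −ln(0.16)/1840 = 0.000995968.
Mean = 1/λ = 1004.05 hours.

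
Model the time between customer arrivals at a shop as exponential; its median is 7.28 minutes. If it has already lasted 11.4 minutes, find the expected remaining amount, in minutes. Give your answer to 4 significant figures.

For an exponential, median = ln(2)/λ, so λ = ln 2 / 7.28 = 0.0952125 per minute.
By memorylessness, the remaining amount past any threshold is again Exp(λ) with mean 1/λ = 10.5028 minutes.

10.50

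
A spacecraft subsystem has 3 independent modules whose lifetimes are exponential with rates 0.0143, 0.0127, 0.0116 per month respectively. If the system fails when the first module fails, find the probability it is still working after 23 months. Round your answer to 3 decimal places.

The time to first failure is exponential with rate Σλ = 0.0143 + 0.0127 + 0.0116 = 0.0386.
P(min > 23) = e^(−0.0386·23) = e^(−0.8878) ≈ 0.412.

0.412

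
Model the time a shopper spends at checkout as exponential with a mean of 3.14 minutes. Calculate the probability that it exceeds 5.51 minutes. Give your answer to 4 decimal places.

The rate is λ = 1/3.14 = 0.318471 per minute.
P(X > 5.51) = e^(−λ·5.51) = e^(−1.7548) ≈ 0.1729.

0.1729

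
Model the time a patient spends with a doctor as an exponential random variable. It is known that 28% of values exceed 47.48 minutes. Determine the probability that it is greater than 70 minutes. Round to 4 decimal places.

e^(−λ·47.48) = 0.28 ⇒ λ = −ln(0.28)/47.48 = 0.0268106.
P(X > 70) = e^(−0.0268106·70) = e^(−1.8767) ≈ 0.1531.

0.1531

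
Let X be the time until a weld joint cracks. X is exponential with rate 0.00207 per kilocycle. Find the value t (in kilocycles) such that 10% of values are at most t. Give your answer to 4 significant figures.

Set 1 − e^(−λt) = 0.1, so t = −ln(0.9)/λ = 0.10536/0.00207 ≈ 50.8988 kilocycles.

50.90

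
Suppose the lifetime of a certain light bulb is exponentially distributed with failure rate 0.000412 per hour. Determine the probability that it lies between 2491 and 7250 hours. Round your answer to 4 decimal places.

P(2491 < X < 7250) = e^(−λ·2491) − e^(−λ·7250) = 0.35833 − 0.05044 ≈ 0.3079.

0.3079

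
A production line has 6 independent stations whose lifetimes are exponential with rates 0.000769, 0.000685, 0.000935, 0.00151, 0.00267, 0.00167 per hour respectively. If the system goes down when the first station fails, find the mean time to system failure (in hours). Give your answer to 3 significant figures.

121

The time to first failure is exponential with rate Σλ = 0.000769 + 0.000685 + 0.000935 + 0.00151 + 0.00267 + 0.00167 = 0.008239.
E[min] = 1/Σλ = 1/0.008239 = 121.374 hours.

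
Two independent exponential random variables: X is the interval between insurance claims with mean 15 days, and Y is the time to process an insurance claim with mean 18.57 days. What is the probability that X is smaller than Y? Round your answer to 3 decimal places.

λ_1 = 1/15 = 0.0666667, λ_2 = 1/18.57 = 0.0538503.
For independent exponentials, P(X < Y) = λ_1/(λ_1+λ_2) = 0.0666667/0.120517 ≈ 0.553.

0.553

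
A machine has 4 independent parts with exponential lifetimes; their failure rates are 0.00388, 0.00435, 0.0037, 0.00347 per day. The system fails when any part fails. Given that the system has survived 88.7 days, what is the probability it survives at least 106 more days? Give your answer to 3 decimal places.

0.195

Time to first failure ~ Exp(Σλ) with Σλ = 0.0154.
By memorylessness, P(T > 88.7+106 | T > 88.7) = P(T > 106) = e^(−0.0154·106) ≈ 0.195.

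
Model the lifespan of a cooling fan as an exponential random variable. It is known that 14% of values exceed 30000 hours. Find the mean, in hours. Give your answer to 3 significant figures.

15300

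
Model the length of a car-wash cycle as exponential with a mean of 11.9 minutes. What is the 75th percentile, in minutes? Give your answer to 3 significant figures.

16.5

The rate is λ = 1/11.9 = 0.0840336 per minute.
Set 1 − e^(−λt) = 0.75, so t = −ln(0.25)/λ = 1.3863/0.0840336 ≈ 16.4969 minutes.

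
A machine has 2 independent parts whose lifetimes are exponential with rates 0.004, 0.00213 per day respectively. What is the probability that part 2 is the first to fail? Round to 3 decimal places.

0.347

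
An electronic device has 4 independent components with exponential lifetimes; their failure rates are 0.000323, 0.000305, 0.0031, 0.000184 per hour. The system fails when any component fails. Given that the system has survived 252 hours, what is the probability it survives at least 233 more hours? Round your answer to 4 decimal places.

Time to first failure ~ Exp(Σλ) with Σλ = 0.003912.
By memorylessness, P(T > 252+233 | T > 252) = P(T > 233) = e^(−0.003912·233) ≈ 0.4019.

0.4019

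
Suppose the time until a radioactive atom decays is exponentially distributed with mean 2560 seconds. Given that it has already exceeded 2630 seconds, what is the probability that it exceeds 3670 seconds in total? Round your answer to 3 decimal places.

The rate is λ = 1/2560 = 0.000390625 per second.
By the memoryless property, P(X > 2630+1040 | X > 2630) = P(X > 1040).
P(X > 1040) = e^(−0.40625) ≈ 0.666.

0.666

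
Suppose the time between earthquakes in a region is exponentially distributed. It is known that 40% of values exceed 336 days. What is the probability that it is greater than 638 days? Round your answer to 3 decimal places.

e^(−λ·336) = 0.40 ⇒ λ = −ln(0.40)/336 = 0.00272706.
P(X > 638) = e^(−0.00272706·638) = e^(−1.7399) ≈ 0.176.

0.176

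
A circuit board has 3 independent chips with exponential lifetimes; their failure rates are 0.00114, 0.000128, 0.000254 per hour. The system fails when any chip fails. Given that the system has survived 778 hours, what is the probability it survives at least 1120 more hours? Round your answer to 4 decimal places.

Time to first failure ~ Exp(Σλ) with Σλ = 0.001522.
By memorylessness, P(T > 778+1120 | T > 778) = P(T > 1120) = e^(−0.001522·1120) ≈ 0.1818.

0.1818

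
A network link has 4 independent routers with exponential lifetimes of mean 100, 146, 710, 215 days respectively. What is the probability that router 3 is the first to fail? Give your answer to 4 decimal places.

0.0615

Rates: λ_i = 1/mean_i → 0.01, 0.00684932, 0.00140845, 0.00465116; Σλ = 0.0229089.
P(router 3 first) = λ_3/Σλ = 0.00140845/0.0229089 ≈ 0.0615.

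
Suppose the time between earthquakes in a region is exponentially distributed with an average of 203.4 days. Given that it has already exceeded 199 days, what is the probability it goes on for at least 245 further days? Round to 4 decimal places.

0.2998

The rate is λ = 1/203.4 = 0.00491642 per day.
P(X > s+t | X > s) = e^(−λ(s+t))/e^(−λs) = e^(−λt), independent of s = 199.
P(X > 245) = e^(−1.2045) ≈ 0.2998.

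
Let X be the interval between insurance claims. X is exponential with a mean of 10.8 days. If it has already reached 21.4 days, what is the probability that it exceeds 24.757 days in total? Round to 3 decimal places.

0.733

The rate is λ = 1/10.8 = 0.0925926 per day.
By the memoryless property, P(X > 21.4+3.357 | X > 21.4) = P(X > 3.357).
P(X > 3.357) = e^(−0.31083) ≈ 0.733.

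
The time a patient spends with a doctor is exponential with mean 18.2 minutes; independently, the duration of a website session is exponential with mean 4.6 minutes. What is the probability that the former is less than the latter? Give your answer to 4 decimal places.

0.2018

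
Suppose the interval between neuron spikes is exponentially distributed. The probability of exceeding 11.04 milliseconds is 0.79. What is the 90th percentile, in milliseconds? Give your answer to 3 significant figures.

e^(−λ·11.04) = 0.79 ⇒ λ = −ln(0.79)/11.04 = 0.0213517.
90th percentile: 1 − e^(−λt) = 0.9, t = −ln(0.1)/λ = 107.841 milliseconds.

108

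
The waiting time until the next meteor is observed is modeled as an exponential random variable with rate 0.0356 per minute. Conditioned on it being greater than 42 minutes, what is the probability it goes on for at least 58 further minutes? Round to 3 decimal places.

0.127

The exponential is memoryless, so the remaining time is again Exp(λ): the condition X > 42 is irrelevant.
P(X > 58) = e^(−2.0648) ≈ 0.127.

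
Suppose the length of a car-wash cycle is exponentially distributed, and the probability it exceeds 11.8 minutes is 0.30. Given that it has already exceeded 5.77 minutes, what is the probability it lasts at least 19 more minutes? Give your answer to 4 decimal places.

0.1439

From e^(−λ·11.8) = 0.30, λ = −ln(0.30)/11.8 = 0.102032.
Memoryless: P(X > 5.77+19 | X > 5.77) = P(X > 19) = e^(−0.102032·19) ≈ 0.1439.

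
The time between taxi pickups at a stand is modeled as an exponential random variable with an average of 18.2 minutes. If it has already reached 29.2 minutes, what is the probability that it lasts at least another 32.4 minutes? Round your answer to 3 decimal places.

The rate is λ = 1/18.2 = 0.0549451 per minute.
The exponential is memoryless, so the remaining time is again Exp(λ): the condition X > 29.2 is irrelevant.
P(X > 32.4) = e^(−1.7802) ≈ 0.169.

0.169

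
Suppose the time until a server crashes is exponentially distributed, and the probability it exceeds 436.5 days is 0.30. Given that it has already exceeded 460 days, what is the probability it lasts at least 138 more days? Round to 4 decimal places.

From e^(−λ·436.5) = 0.30, λ = −ln(0.30)/436.5 = 0.00275824.
Memoryless: P(X > 460+138 | X > 460) = P(X > 138) = e^(−0.00275824·138) ≈ 0.6834.

0.6834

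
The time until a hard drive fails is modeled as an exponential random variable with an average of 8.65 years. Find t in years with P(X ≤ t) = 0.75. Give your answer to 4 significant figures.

The rate is λ = 1/8.65 = 0.115607 per year.
Set 1 − e^(−λt) = 0.75, so t = −ln(0.25)/λ = 1.3863/0.115607 ≈ 11.9914 years.

11.99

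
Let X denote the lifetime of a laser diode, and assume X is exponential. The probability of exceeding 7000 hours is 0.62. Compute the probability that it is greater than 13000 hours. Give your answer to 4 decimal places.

0.4116

e^(−λ·7000) = 0.62 ⇒ λ = −ln(0.62)/7000 = 0.0000682908.
P(X > 13000) = e^(−0.0000682908·13000) = e^(−0.88778) ≈ 0.4116.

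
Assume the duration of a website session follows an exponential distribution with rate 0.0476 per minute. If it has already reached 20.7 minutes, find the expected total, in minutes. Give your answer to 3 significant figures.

By memorylessness, E[X | X > 20.7] = 20.7 + 1/λ = 20.7 + 21.0084 = 41.7084 minutes.

41.7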